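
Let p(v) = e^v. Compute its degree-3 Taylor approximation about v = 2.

[(v - 2)^0] = e^(2);  [(v - 2)^1] = e^(2);  [(v - 2)^2] = e^(2)/2;  [(v - 2)^3] = e^(2)/6.

(v - 2)^3*e^(2)/6 + (v - 2)^2*e^(2)/2 + (v - 2)*e^(2) + e^(2)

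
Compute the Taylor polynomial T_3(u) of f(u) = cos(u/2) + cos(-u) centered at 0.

Add the two expansions coefficient-wise.
f(0) = 2
f′(0) = 0
f′′(0) = -5/4
f′′′(0) = 0
Then c_k = f^(k)(0)/k! gives each Taylor coefficient.

2 - 5*u^2/8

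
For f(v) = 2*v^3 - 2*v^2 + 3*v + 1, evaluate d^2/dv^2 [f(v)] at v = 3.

32

Apply the Taylor formula c_k = f^(k)(a)/k!.
The coefficient of (v - 3)^2 in the expansion is 16, so f′′(3) = 2! * (16) = 32.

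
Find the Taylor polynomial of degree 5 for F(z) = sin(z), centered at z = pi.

-(z - pi)^5/120 + (z - pi)^3/6 - (z - pi)

Differentiate repeatedly and evaluate at the center.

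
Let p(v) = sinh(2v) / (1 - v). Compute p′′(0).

4

Write out both Maclaurin series and multiply, keeping only the needed powers.
The coefficient of v^2 in the expansion is 2, so p′′(0) = 2! * (2) = 4.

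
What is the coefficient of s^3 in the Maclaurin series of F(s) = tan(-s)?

-1/3

Compute the successive derivatives at the expansion point and divide by k!.
F(0) = 0
F′(0) = -1
F′′(0) = 0
F′′′(0) = -2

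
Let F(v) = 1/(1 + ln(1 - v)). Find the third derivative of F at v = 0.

Substitute the inner expansion into the outer series and collect powers.
From the series, [v^3] F = 7/3; multiply by 3! = 6 to get 14.

14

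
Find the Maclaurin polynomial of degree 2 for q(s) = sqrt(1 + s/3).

-s^2/72 + s/6 + 1

Differentiate repeatedly and evaluate at the center.
q(0) = 1
q′(0) = 1/6
q′′(0) = -1/36
The Taylor polynomial is Σ q^(k)(0)/k! · s^k.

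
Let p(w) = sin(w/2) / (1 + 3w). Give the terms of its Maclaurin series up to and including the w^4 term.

-215*w^4/16 + 215*w^3/48 - 3*w^2/2 + w/2

Take the Cauchy product of the two expansions.
p(0) = 0
p′(0) = 1/2
p′′(0) = -3
p′′′(0) = 215/8
p^(4)(0) = -645/2
The Taylor polynomial is Σ p^(k)(0)/k! · w^k.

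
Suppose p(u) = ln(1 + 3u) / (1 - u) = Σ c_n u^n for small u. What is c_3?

Expand each factor separately, then convolve coefficients.
[u^0] = 0;  [u^1] = 3;  [u^2] = -3/2;  [u^3] = 15/2.

15/2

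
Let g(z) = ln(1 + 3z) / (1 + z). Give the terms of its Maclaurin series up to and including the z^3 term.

33*z^3/2 - 15*z^2/2 + 3*z

Multiply the two series term by term and collect like powers.
g(0) = 0
g′(0) = 3
g′′(0) = -15
g′′′(0) = 99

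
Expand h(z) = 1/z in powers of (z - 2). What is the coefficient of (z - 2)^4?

1/32

[(z - 2)^0] = 1/2;  [(z - 2)^1] = -1/4;  [(z - 2)^2] = 1/8;  [(z - 2)^3] = -1/16;  [(z - 2)^4] = 1/32.
So c_4 = h^(4)(2)/4! = 1/32.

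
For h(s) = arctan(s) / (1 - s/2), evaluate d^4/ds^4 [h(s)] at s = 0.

-1

Write out both Maclaurin series and multiply, keeping only the needed powers.
From the series, [s^4] h = -1/24; multiply by 4! = 24 to get -1.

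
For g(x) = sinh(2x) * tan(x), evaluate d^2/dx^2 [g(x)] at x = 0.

4

Multiply the two series term by term and collect like powers.
From the series, [x^2] g = 2; multiply by 2! = 2 to get 4.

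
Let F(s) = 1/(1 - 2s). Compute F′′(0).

The coefficient of s^2 in the expansion is 4, so F′′(0) = 2! * (4) = 8.

8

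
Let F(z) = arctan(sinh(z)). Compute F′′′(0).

Compose series: expand the inner function first, then feed it into the outer expansion.
The coefficient of z^3 in the expansion is -1/6, so F′′′(0) = 3! * (-1/6) = -1.

-1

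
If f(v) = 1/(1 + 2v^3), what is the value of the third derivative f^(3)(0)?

-12

Use the known series and substitute for the argument.
The coefficient of v^3 in the expansion is -2, so f′′′(0) = 3! * (-2) = -12.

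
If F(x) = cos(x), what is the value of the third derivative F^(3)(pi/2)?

1

From the series, [(x - pi/2)^3] F = 1/6; multiply by 3! = 6 to get 1.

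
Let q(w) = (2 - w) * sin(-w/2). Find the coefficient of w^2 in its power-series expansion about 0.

Multiply each power in the prefactor through the base expansion.
q(0) = 0
q′(0) = -1
q′′(0) = 1

1/2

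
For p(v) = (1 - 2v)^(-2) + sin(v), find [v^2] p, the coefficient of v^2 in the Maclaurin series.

Add the two expansions coefficient-wise.
So c_2 = p′′(0)/2! = 12.

12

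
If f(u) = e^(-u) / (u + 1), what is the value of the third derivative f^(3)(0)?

Multiply the numerator's expansion by the denominator's geometric series.
From the series, [u^3] f = -8/3; multiply by 3! = 6 to get -16.

-16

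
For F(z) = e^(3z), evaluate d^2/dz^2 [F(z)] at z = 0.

The coefficient of z^2 in the expansion is 9/2, so F′′(0) = 2! * (9/2) = 9.

9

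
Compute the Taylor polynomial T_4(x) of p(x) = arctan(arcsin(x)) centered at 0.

Substitute the inner expansion into the outer series and collect powers.

-x^3/6 + x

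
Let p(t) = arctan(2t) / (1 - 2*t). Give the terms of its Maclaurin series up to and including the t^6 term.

Expand 1/(denominator) as a geometric series and multiply by the numerator's series.
p(0) = 0
p′(0) = 2
p′′(0) = 8
p′′′(0) = 32
p^(4)(0) = 256
p^(5)(0) = 3328
p^(6)(0) = 39936
Then c_k = p^(k)(0)/k! gives each Taylor coefficient.

832*t^6/15 + 416*t^5/15 + 32*t^4/3 + 16*t^3/3 + 4*t^2 + 2*t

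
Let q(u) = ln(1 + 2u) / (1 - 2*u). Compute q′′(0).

Multiply the numerator's expansion by the denominator's geometric series.
The coefficient of u^2 in the expansion is 2, so q′′(0) = 2! * (2) = 4.

4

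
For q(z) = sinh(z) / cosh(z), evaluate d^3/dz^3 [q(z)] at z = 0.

-2

Write the quotient as an unknown series and match coefficients against numerator = denominator · series.
The coefficient of z^3 in the expansion is -1/3, so q′′′(0) = 3! * (-1/3) = -2.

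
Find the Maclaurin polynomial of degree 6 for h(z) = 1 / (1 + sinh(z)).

Expand as Σ (-1)^k u^k with u equal to the inner function's series.

77*z^6/45 - 181*z^5/120 + 4*z^4/3 - 7*z^3/6 + z^2 - z + 1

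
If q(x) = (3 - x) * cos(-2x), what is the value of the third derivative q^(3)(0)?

Distribute the polynomial across the series and collect like powers.
The coefficient of x^3 in the expansion is 2, so q′′′(0) = 3! * (2) = 12.

12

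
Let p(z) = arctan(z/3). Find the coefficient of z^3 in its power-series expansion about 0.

[z^0] = 0;  [z^1] = 1/3;  [z^2] = 0;  [z^3] = -1/81.

-1/81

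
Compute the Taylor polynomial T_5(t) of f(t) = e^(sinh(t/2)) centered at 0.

t^5/320 + 5*t^4/384 + t^3/24 + t^2/8 + t/2 + 1

Plug the Maclaurin series of the inner function into that of the outer and collect terms.
f(0) = 1
f′(0) = 1/2
f′′(0) = 1/4
f′′′(0) = 1/4
f^(4)(0) = 5/16
f^(5)(0) = 3/8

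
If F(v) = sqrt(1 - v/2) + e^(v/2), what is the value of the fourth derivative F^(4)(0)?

1/256

Add the two expansions coefficient-wise.
The coefficient of v^4 in the expansion is 1/6144, so F^(4)(0) = 4! * (1/6144) = 1/256.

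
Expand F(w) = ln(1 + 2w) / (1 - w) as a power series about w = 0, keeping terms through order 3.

8*w^3/3 + 2*w

Write out both Maclaurin series and multiply, keeping only the needed powers.
[w^0] = 0;  [w^1] = 2;  [w^2] = 0;  [w^3] = 8/3.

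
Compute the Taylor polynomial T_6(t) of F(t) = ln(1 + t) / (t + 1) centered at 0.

-49*t^6/20 + 137*t^5/60 - 25*t^4/12 + 11*t^3/6 - 3*t^2/2 + t

Expand 1/(denominator) as a geometric series and multiply by the numerator's series.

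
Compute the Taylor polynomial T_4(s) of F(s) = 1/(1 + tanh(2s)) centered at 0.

Let u equal the inner series; expand the outer function in u and truncate.

16*s^4/3 - 16*s^3/3 + 4*s^2 - 2*s + 1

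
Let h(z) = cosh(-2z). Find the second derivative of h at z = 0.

The coefficient of z^2 in the expansion is 2, so h′′(0) = 2! * (2) = 4.

4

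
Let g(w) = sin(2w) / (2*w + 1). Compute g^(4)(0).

Expand 1/(denominator) as a geometric series and multiply by the numerator's series.
The coefficient of w^4 in the expansion is -40/3, so g^(4)(0) = 4! * (-40/3) = -320.

-320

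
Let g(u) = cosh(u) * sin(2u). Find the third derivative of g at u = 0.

Multiply the two series term by term and collect like powers.
The coefficient of u^3 in the expansion is -1/3, so g′′′(0) = 3! * (-1/3) = -2.

-2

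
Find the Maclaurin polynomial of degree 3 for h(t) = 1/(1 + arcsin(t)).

Compose series: expand the inner function first, then feed it into the outer expansion.
h(0) = 1
h′(0) = -1
h′′(0) = 2
h′′′(0) = -7

-7*t^3/6 + t^2 - t + 1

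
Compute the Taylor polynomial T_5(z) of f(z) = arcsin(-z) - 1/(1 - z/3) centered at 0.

Add the two expansions coefficient-wise.
f(0) = -1
f′(0) = -4/3
f′′(0) = -2/9
f′′′(0) = -11/9
f^(4)(0) = -8/27
f^(5)(0) = -769/81

-769*z^5/9720 - z^4/81 - 11*z^3/54 - z^2/9 - 4*z/3 - 1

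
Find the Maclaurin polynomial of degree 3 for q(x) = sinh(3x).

9*x^3/2 + 3*x

q(0) = 0
q′(0) = 3
q′′(0) = 0
q′′′(0) = 27
The Taylor polynomial is Σ q^(k)(0)/k! · x^k.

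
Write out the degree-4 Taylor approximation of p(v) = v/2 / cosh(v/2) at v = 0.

Write the quotient as an unknown series and match coefficients against numerator = denominator · series.
p(0) = 0
p′(0) = 1/2
p′′(0) = 0
p′′′(0) = -3/8
p^(4)(0) = 0
The Taylor polynomial is Σ p^(k)(0)/k! · v^k.

-v^3/16 + v/2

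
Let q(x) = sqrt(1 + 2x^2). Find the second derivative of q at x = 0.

From the series, [x^2] q = 1; multiply by 2! = 2 to get 2.

2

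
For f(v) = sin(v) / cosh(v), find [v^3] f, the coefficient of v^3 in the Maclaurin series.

-2/3

Write the quotient as an unknown series and match coefficients against numerator = denominator · series.
f(0) = 0
f′(0) = 1
f′′(0) = 0
f′′′(0) = -4
So c_3 = f′′′(0)/3! = -2/3.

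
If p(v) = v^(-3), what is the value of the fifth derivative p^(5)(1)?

The coefficient of (v - 1)^5 in the expansion is -21, so p^(5)(1) = 5! * (-21) = -2520.

-2520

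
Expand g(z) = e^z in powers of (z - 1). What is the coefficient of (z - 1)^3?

e/6

[(z - 1)^0] = e;  [(z - 1)^1] = e;  [(z - 1)^2] = e/2;  [(z - 1)^3] = e/6.
So c_3 = g′′′(1)/3! = e/6.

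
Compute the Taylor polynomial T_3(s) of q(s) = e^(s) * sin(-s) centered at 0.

-s^3/3 - s^2 - s

Expand each factor separately, then convolve coefficients.
q(0) = 0
q′(0) = -1
q′′(0) = -2
q′′′(0) = -2
Then c_k = q^(k)(0)/k! gives each Taylor coefficient.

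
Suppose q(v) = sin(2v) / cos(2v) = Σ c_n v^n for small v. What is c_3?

8/3

Invert the denominator's series and multiply.
[v^0] = 0;  [v^1] = 2;  [v^2] = 0;  [v^3] = 8/3.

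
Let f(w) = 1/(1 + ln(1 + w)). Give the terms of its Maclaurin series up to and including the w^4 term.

Substitute the inner expansion into the outer series and collect powers.

11*w^4/3 - 7*w^3/3 + 3*w^2/2 - w + 1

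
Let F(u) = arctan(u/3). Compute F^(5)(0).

From the series, [u^5] F = 1/1215; multiply by 5! = 120 to get 8/81.

8/81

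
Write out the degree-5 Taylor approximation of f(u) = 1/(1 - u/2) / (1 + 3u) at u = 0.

-6665*u^5/32 + 1111*u^4/16 - 185*u^3/8 + 31*u^2/4 - 5*u/2 + 1

Write out both Maclaurin series and multiply, keeping only the needed powers.
f(0) = 1
f′(0) = -5/2
f′′(0) = 31/2
f′′′(0) = -555/4
f^(4)(0) = 3333/2
f^(5)(0) = -99975/4
Dividing each by k! gives the coefficients c_0, ..., c_5.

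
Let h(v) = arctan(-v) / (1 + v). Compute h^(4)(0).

Write out both Maclaurin series and multiply, keeping only the needed powers.
From the series, [v^4] h = 2/3; multiply by 4! = 24 to get 16.

16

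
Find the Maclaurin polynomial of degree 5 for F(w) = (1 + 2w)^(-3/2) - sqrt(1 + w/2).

-709639*w^5/8192 + 80645*w^4/2048 - 2241*w^3/128 + 241*w^2/32 - 13*w/4

Expand each term separately and add.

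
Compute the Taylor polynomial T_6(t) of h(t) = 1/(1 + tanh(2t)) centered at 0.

Let u equal the inner series; expand the outer function in u and truncate.
h(0) = 1
h′(0) = -2
h′′(0) = 8
h′′′(0) = -32
h^(4)(0) = 128
h^(5)(0) = -512
h^(6)(0) = 2048
Dividing each by k! gives the coefficients c_0, ..., c_6.

128*t^6/45 - 64*t^5/15 + 16*t^4/3 - 16*t^3/3 + 4*t^2 - 2*t + 1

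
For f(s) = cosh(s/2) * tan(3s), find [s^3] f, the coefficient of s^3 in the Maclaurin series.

75/8

Write out both Maclaurin series and multiply, keeping only the needed powers.
[s^0] = 0;  [s^1] = 3;  [s^2] = 0;  [s^3] = 75/8.
So c_3 = f′′′(0)/3! = 75/8.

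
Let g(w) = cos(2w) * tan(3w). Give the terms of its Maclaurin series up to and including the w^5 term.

Take the Cauchy product of the two expansions.

82*w^5/5 + 3*w^3 + 3*w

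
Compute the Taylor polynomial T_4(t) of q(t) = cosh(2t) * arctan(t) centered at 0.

Multiply the two series term by term and collect like powers.

5*t^3/3 + t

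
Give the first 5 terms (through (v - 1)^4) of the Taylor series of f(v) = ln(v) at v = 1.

-(v - 1)^4/4 + (v - 1)^3/3 - (v - 1)^2/2 + (v - 1)

[(v - 1)^0] = 0;  [(v - 1)^1] = 1;  [(v - 1)^2] = -1/2;  [(v - 1)^3] = 1/3;  [(v - 1)^4] = -1/4.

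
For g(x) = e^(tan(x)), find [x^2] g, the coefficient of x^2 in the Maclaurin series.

1/2

Let u equal the inner series; expand the outer function in u and truncate.
g(0) = 1
g′(0) = 1
g′′(0) = 1
So c_2 = g′′(0)/2! = 1/2.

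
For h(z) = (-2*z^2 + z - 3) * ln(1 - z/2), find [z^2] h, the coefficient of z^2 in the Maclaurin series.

-1/8

Distribute the polynomial across the series and collect like powers.
h(0) = 0
h′(0) = 3/2
h′′(0) = -1/4
So c_2 = h′′(0)/2! = -1/8.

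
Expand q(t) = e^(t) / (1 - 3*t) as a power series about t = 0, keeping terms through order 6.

Use 1/(1 - r) = Σ r^k on the denominator, then take the Cauchy product.
q(0) = 1
q′(0) = 4
q′′(0) = 25
q′′′(0) = 226
q^(4)(0) = 2713
q^(5)(0) = 40696
q^(6)(0) = 732529

732529*t^6/720 + 5087*t^5/15 + 2713*t^4/24 + 113*t^3/3 + 25*t^2/2 + 4*t + 1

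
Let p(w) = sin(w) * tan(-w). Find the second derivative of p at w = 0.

-2

Expand each factor separately, then convolve coefficients.
From the series, [w^2] p = -1; multiply by 2! = 2 to get -2.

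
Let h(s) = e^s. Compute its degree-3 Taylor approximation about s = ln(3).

h(ln(3)) = 3
h′(ln(3)) = 3
h′′(ln(3)) = 3
h′′′(ln(3)) = 3

(s - ln(3))^3/2 + 3*(s - ln(3))^2/2 + 3*(s - ln(3)) + 3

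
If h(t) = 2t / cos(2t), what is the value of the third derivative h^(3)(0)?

24

Write the quotient as an unknown series and match coefficients against numerator = denominator · series.
The coefficient of t^3 in the expansion is 4, so h′′′(0) = 3! * (4) = 24.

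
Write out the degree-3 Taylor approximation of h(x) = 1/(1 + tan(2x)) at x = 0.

-32*x^3/3 + 4*x^2 - 2*x + 1

Compose series: expand the inner function first, then feed it into the outer expansion.
h(0) = 1
h′(0) = -2
h′′(0) = 8
h′′′(0) = -64
Dividing each by k! gives the coefficients c_0, ..., c_3.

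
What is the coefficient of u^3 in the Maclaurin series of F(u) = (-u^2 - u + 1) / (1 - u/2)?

-5/8

Distribute the polynomial across the series and collect like powers.
[u^0] = 1;  [u^1] = -1/2;  [u^2] = -5/4;  [u^3] = -5/8.
So c_3 = F′′′(0)/3! = -5/8.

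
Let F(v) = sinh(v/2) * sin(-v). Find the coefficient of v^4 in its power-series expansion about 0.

1/16

Multiply the two series term by term and collect like powers.
F(0) = 0
F′(0) = 0
F′′(0) = -1
F′′′(0) = 0
F^(4)(0) = 3/2
So c_4 = F^(4)(0)/4! = 1/16.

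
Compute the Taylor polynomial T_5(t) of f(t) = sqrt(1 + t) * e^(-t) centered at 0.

503*t^5/3840 - 79*t^4/384 + 13*t^3/48 - t^2/8 - t/2 + 1

Write out both Maclaurin series and multiply, keeping only the needed powers.
[t^0] = 1;  [t^1] = -1/2;  [t^2] = -1/8;  [t^3] = 13/48;  [t^4] = -79/384;  [t^5] = 503/3840.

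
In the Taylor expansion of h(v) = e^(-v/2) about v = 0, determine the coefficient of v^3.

-1/48

h(0) = 1
h′(0) = -1/2
h′′(0) = 1/4
h′′′(0) = -1/8
Then c_k = h^(k)(0)/k! gives each Taylor coefficient.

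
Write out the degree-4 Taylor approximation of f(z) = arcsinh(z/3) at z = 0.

f(0) = 0
f′(0) = 1/3
f′′(0) = 0
f′′′(0) = -1/27
f^(4)(0) = 0
Dividing each by k! gives the coefficients c_0, ..., c_4.

-z^3/162 + z/3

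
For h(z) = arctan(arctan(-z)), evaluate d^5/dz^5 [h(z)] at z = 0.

Substitute the inner expansion into the outer series and collect powers.
From the series, [z^5] h = -11/15; multiply by 5! = 120 to get -88.

-88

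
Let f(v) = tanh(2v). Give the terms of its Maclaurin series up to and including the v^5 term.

64*v^5/15 - 8*v^3/3 + 2*v

Compute the successive derivatives at the expansion point and divide by k!.
f(0) = 0
f′(0) = 2
f′′(0) = 0
f′′′(0) = -16
f^(4)(0) = 0
f^(5)(0) = 512
The Taylor polynomial is Σ f^(k)(0)/k! · v^k.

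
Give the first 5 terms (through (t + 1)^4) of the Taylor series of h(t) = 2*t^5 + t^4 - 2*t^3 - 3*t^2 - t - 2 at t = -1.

-9*(t + 1)^4 + 14*(t + 1)^3 - 11*(t + 1)^2 + 5*(t + 1) - 3

Compute the successive derivatives at the expansion point and divide by k!.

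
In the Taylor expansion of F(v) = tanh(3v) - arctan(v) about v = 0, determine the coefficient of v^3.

Expand each term separately and add.
[v^0] = 0;  [v^1] = 2;  [v^2] = 0;  [v^3] = -26/3.
So c_3 = F′′′(0)/3! = -26/3.

-26/3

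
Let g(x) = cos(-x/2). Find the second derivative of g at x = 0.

-1/4

Differentiate repeatedly and evaluate at the center.
The coefficient of x^2 in the expansion is -1/8, so g′′(0) = 2! * (-1/8) = -1/4.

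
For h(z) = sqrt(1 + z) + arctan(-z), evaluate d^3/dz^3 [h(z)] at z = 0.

19/8

Add the two expansions coefficient-wise.
The coefficient of z^3 in the expansion is 19/48, so h′′′(0) = 3! * (19/48) = 19/8.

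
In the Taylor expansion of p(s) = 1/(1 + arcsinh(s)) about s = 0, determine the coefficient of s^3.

Let u equal the inner series; expand the outer function in u and truncate.
p(0) = 1
p′(0) = -1
p′′(0) = 2
p′′′(0) = -5
So c_3 = p′′′(0)/3! = -5/6.

-5/6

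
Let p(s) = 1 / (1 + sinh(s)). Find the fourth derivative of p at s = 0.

32

Expand as Σ (-1)^k u^k with u equal to the inner function's series.
From the series, [s^4] p = 4/3; multiply by 4! = 24 to get 32.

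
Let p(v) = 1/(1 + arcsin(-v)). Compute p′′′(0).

7

Plug the Maclaurin series of the inner function into that of the outer and collect terms.
From the series, [v^3] p = 7/6; multiply by 3! = 6 to get 7.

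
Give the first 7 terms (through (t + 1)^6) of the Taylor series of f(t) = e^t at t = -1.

(t + 1)^6*e^(-1)/720 + (t + 1)^5*e^(-1)/120 + (t + 1)^4*e^(-1)/24 + (t + 1)^3*e^(-1)/6 + (t + 1)^2*e^(-1)/2 + (t + 1)*e^(-1) + e^(-1)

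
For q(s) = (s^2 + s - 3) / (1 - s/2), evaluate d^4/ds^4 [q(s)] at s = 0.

9/2

Shift and add copies of the series according to the polynomial's terms.
From the series, [s^4] q = 3/16; multiply by 4! = 24 to get 9/2.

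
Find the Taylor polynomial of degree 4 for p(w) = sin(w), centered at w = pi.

(w - pi)^3/6 - (w - pi)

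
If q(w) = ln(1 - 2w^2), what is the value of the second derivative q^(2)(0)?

Differentiate repeatedly and evaluate at the center.
The coefficient of w^2 in the expansion is -2, so q′′(0) = 2! * (-2) = -4.

-4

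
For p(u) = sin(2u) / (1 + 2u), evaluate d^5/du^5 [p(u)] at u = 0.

3232

Take the Cauchy product of the two expansions.
The coefficient of u^5 in the expansion is 404/15, so p^(5)(0) = 5! * (404/15) = 3232.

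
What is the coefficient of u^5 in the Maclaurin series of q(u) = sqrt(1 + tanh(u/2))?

121/122880

Plug the Maclaurin series of the inner function into that of the outer and collect terms.
q(0) = 1
q′(0) = 1/4
q′′(0) = -1/16
q′′′(0) = -5/64
q^(4)(0) = 17/256
q^(5)(0) = 121/1024
So c_5 = q^(5)(0)/5! = 121/122880.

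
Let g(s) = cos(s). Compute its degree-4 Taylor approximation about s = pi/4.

g(pi/4) = sqrt(2)/2
g′(pi/4) = -sqrt(2)/2
g′′(pi/4) = -sqrt(2)/2
g′′′(pi/4) = sqrt(2)/2
g^(4)(pi/4) = sqrt(2)/2

sqrt(2)*(s - pi/4)^4/48 + sqrt(2)*(s - pi/4)^3/12 - sqrt(2)*(s - pi/4)^2/4 - sqrt(2)*(s - pi/4)/2 + sqrt(2)/2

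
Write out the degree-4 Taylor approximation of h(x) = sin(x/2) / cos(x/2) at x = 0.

x^3/24 + x/2

Write the quotient as an unknown series and match coefficients against numerator = denominator · series.
h(0) = 0
h′(0) = 1/2
h′′(0) = 0
h′′′(0) = 1/4
h^(4)(0) = 0
Then c_k = h^(k)(0)/k! gives each Taylor coefficient.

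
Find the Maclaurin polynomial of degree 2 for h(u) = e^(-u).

Apply the Taylor formula c_k = f^(k)(a)/k!.
h(0) = 1
h′(0) = -1
h′′(0) = 1

u^2/2 - u + 1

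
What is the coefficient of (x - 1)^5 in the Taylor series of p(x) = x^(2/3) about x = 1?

[(x - 1)^0] = 1;  [(x - 1)^1] = 2/3;  [(x - 1)^2] = -1/9;  [(x - 1)^3] = 4/81;  [(x - 1)^4] = -7/243;  [(x - 1)^5] = 14/729.
So c_5 = p^(5)(1)/5! = 14/729.

14/729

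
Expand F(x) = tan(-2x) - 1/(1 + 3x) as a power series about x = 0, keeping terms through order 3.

73*x^3/3 - 9*x^2 + x - 1

Expand each term separately and add.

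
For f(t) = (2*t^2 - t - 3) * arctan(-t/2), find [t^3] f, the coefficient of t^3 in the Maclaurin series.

-9/8

Distribute the polynomial across the series and collect like powers.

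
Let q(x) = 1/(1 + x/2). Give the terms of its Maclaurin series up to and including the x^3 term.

Apply the Taylor formula c_k = f^(k)(a)/k!.

-x^3/8 + x^2/4 - x/2 + 1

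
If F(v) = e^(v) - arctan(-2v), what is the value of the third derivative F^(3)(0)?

-15

Add the two expansions coefficient-wise.
From the series, [v^3] F = -5/2; multiply by 3! = 6 to get -15.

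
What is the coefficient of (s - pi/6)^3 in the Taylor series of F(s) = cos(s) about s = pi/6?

1/12

F(pi/6) = sqrt(3)/2
F′(pi/6) = -1/2
F′′(pi/6) = -sqrt(3)/2
F′′′(pi/6) = 1/2
So c_3 = F′′′(pi/6)/3! = 1/12.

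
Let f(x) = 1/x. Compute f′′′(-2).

Differentiate repeatedly and evaluate at the center.
The coefficient of (x + 2)^3 in the expansion is -1/16, so f′′′(-2) = 3! * (-1/16) = -3/8.

-3/8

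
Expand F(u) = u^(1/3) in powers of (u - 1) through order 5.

22*(u - 1)^5/729 - 10*(u - 1)^4/243 + 5*(u - 1)^3/81 - (u - 1)^2/9 + (u - 1)/3 + 1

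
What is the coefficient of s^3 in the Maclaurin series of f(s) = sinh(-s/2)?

Use the known series and substitute for the argument.
f(0) = 0
f′(0) = -1/2
f′′(0) = 0
f′′′(0) = -1/8

-1/48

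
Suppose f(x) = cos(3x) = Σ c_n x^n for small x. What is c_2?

f(0) = 1
f′(0) = 0
f′′(0) = -9
Then c_k = f^(k)(0)/k! gives each Taylor coefficient.

-9/2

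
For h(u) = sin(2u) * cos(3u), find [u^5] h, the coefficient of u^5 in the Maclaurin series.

781/60

Multiply the two series term by term and collect like powers.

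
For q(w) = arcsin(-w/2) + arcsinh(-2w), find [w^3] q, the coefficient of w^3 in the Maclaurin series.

21/16

Add the two expansions coefficient-wise.
q(0) = 0
q′(0) = -5/2
q′′(0) = 0
q′′′(0) = 63/8
The Taylor polynomial is Σ q^(k)(0)/k! · w^k.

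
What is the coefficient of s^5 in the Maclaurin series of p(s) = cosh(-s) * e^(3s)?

22/5

Expand each factor separately, then convolve coefficients.
p(0) = 1
p′(0) = 3
p′′(0) = 10
p′′′(0) = 36
p^(4)(0) = 136
p^(5)(0) = 528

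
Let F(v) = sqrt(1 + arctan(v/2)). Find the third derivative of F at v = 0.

Let u equal the inner series; expand the outer function in u and truncate.
From the series, [v^3] F = -5/384; multiply by 3! = 6 to get -5/64.

-5/64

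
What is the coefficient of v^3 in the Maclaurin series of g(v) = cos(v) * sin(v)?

-2/3

Expand each factor separately, then convolve coefficients.
g(0) = 0
g′(0) = 1
g′′(0) = 0
g′′′(0) = -4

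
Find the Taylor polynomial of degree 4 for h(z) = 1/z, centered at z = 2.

(z - 2)^4/32 - (z - 2)^3/16 + (z - 2)^2/8 - (z - 2)/4 + 1/2

Use the known series and substitute for the argument.
h(2) = 1/2
h′(2) = -1/4
h′′(2) = 1/4
h′′′(2) = -3/8
h^(4)(2) = 3/4
The Taylor polynomial is Σ h^(k)(2)/k! · (z - 2)^k.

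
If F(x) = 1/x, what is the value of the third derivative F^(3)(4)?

-3/128

The coefficient of (x - 4)^3 in the expansion is -1/256, so F′′′(4) = 3! * (-1/256) = -3/128.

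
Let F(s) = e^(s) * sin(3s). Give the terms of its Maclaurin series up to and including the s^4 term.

Write out both Maclaurin series and multiply, keeping only the needed powers.
[s^0] = 0;  [s^1] = 3;  [s^2] = 3;  [s^3] = -3;  [s^4] = -4.

-4*s^4 - 3*s^3 + 3*s^2 + 3*s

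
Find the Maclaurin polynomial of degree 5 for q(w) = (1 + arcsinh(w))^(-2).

-83*w^5/20 + 4*w^4 - 11*w^3/3 + 3*w^2 - 2*w + 1

Plug the Maclaurin series of the inner function into that of the outer and collect terms.
[w^0] = 1;  [w^1] = -2;  [w^2] = 3;  [w^3] = -11/3;  [w^4] = 4;  [w^5] = -83/20.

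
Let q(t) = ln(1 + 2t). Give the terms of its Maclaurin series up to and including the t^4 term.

Compute the successive derivatives at the expansion point and divide by k!.
q(0) = 0
q′(0) = 2
q′′(0) = -4
q′′′(0) = 16
q^(4)(0) = -96

-4*t^4 + 8*t^3/3 - 2*t^2 + 2*t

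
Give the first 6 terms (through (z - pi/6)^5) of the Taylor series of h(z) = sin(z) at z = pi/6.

sqrt(3)*(z - pi/6)^5/240 + (z - pi/6)^4/48 - sqrt(3)*(z - pi/6)^3/12 - (z - pi/6)^2/4 + sqrt(3)*(z - pi/6)/2 + 1/2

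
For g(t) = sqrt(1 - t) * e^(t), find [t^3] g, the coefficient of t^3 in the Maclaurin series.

Take the Cauchy product of the two expansions.

-13/48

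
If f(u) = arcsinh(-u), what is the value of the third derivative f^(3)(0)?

The coefficient of u^3 in the expansion is 1/6, so f′′′(0) = 3! * (1/6) = 1.

1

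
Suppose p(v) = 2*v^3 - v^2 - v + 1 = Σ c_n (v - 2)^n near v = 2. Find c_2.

Differentiate repeatedly and evaluate at the center.
p(2) = 11
p′(2) = 19
p′′(2) = 22

11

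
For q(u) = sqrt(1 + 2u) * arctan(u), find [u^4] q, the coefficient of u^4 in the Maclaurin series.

Write out both Maclaurin series and multiply, keeping only the needed powers.
So c_4 = q^(4)(0)/4! = 1/6.

1/6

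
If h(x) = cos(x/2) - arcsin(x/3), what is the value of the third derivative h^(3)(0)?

-1/27

Combine the two series term by term.
From the series, [x^3] h = -1/162; multiply by 3! = 6 to get -1/27.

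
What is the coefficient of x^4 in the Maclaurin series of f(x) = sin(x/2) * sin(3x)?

-37/16

Expand each factor separately, then convolve coefficients.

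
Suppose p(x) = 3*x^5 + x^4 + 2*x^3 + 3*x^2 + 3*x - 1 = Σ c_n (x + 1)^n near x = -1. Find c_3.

[(x + 1)^0] = -5;  [(x + 1)^1] = 14;  [(x + 1)^2] = -27;  [(x + 1)^3] = 28.

28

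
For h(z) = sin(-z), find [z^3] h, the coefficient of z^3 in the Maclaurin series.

1/6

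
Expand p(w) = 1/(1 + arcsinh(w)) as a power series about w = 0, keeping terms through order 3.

-5*w^3/6 + w^2 - w + 1

Compose series: expand the inner function first, then feed it into the outer expansion.
p(0) = 1
p′(0) = -1
p′′(0) = 2
p′′′(0) = -5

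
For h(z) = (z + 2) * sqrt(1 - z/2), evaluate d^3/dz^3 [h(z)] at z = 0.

Multiply each power in the prefactor through the base expansion.
The coefficient of z^3 in the expansion is -3/64, so h′′′(0) = 3! * (-3/64) = -9/32.

-9/32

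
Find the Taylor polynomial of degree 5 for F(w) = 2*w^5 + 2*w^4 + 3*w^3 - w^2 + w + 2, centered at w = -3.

2*(w + 3)^5 - 28*(w + 3)^4 + 159*(w + 3)^3 - 460*(w + 3)^2 + 682*(w + 3) - 415

F(-3) = -415
F′(-3) = 682
F′′(-3) = -920
F′′′(-3) = 954
F^(4)(-3) = -672
F^(5)(-3) = 240
Dividing each by k! gives the coefficients c_0, ..., c_5.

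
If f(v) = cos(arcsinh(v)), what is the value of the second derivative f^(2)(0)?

Substitute the inner expansion into the outer series and collect powers.
From the series, [v^2] f = -1/2; multiply by 2! = 2 to get -1.

-1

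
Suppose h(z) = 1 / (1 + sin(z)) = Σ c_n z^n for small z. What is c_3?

-5/6

Write 1/(1+u) = 1 - u + u^2 - u^3 + ... and substitute the series for u.
[z^0] = 1;  [z^1] = -1;  [z^2] = 1;  [z^3] = -5/6.
So c_3 = h′′′(0)/3! = -5/6.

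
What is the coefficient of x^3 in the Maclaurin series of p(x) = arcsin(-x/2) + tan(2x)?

127/48

Expand each term separately and add.
p(0) = 0
p′(0) = 3/2
p′′(0) = 0
p′′′(0) = 127/8
So c_3 = p′′′(0)/3! = 127/48.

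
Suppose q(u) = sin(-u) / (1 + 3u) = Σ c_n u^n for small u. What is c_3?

Write out both Maclaurin series and multiply, keeping only the needed powers.
q(0) = 0
q′(0) = -1
q′′(0) = 6
q′′′(0) = -53
Dividing each by k! gives the coefficients c_0, ..., c_3.

-53/6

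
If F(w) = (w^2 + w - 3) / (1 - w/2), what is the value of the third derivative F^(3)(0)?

Shift and add copies of the series according to the polynomial's terms.
The coefficient of w^3 in the expansion is 3/8, so F′′′(0) = 3! * (3/8) = 9/4.

9/4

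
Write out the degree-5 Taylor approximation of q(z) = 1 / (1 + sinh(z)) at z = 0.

-181*z^5/120 + 4*z^4/3 - 7*z^3/6 + z^2 - z + 1

Write 1/(1+u) = 1 - u + u^2 - u^3 + ... and substitute the series for u.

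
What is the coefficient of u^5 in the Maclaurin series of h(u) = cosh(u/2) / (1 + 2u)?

Multiply the two series term by term and collect like powers.
h(0) = 1
h′(0) = -2
h′′(0) = 33/4
h′′′(0) = -99/2
h^(4)(0) = 6337/16
h^(5)(0) = -31685/8
So c_5 = h^(5)(0)/5! = -6337/192.

-6337/192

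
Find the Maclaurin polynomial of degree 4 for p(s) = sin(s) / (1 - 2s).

Multiply the two series term by term and collect like powers.
p(0) = 0
p′(0) = 1
p′′(0) = 4
p′′′(0) = 23
p^(4)(0) = 184
Then c_k = p^(k)(0)/k! gives each Taylor coefficient.

23*s^4/3 + 23*s^3/6 + 2*s^2 + s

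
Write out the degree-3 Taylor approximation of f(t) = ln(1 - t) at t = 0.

Apply the Taylor formula c_k = f^(k)(a)/k!.

-t^3/3 - t^2/2 - t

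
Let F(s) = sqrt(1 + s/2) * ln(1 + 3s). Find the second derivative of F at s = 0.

Take the Cauchy product of the two expansions.
The coefficient of s^2 in the expansion is -15/4, so F′′(0) = 2! * (-15/4) = -15/2.

-15/2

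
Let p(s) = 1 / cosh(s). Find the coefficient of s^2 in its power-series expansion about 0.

-1/2

Divide the numerator series by the denominator series (power-series long division).
So c_2 = p′′(0)/2! = -1/2.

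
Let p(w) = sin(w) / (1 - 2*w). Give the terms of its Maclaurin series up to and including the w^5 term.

1841*w^5/120 + 23*w^4/3 + 23*w^3/6 + 2*w^2 + w

Multiply the numerator's expansion by the denominator's geometric series.
p(0) = 0
p′(0) = 1
p′′(0) = 4
p′′′(0) = 23
p^(4)(0) = 184
p^(5)(0) = 1841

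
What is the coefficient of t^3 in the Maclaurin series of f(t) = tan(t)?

1/3

Apply the Taylor formula c_k = f^(k)(a)/k!.
So c_3 = f′′′(0)/3! = 1/3.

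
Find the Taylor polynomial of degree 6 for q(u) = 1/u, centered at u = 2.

(u - 2)^6/128 - (u - 2)^5/64 + (u - 2)^4/32 - (u - 2)^3/16 + (u - 2)^2/8 - (u - 2)/4 + 1/2

q(2) = 1/2
q′(2) = -1/4
q′′(2) = 1/4
q′′′(2) = -3/8
q^(4)(2) = 3/4
q^(5)(2) = -15/8
q^(6)(2) = 45/8
Then c_k = q^(k)(2)/k! gives each Taylor coefficient.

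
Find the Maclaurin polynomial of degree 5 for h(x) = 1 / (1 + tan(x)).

-32*x^5/15 + 5*x^4/3 - 4*x^3/3 + x^2 - x + 1

Write 1/(1+u) = 1 - u + u^2 - u^3 + ... and substitute the series for u.
h(0) = 1
h′(0) = -1
h′′(0) = 2
h′′′(0) = -8
h^(4)(0) = 40
h^(5)(0) = -256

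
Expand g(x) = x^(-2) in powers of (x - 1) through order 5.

-6*(x - 1)^5 + 5*(x - 1)^4 - 4*(x - 1)^3 + 3*(x - 1)^2 - 2*(x - 1) + 1

Use the known series and substitute for the argument.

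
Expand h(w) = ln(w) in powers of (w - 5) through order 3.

(w - 5)^3/375 - (w - 5)^2/50 + (w - 5)/5 + ln(5)

Compute the successive derivatives at the expansion point and divide by k!.
h(5) = ln(5)
h′(5) = 1/5
h′′(5) = -1/25
h′′′(5) = 2/125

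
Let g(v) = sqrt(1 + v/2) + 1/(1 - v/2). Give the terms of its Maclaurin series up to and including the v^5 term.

263*v^5/8192 + 123*v^4/2048 + 17*v^3/128 + 7*v^2/32 + 3*v/4 + 2

Add the two expansions coefficient-wise.
g(0) = 2
g′(0) = 3/4
g′′(0) = 7/16
g′′′(0) = 51/64
g^(4)(0) = 369/256
g^(5)(0) = 3945/1024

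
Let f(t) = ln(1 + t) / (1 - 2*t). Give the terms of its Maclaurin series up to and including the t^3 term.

10*t^3/3 + 3*t^2/2 + t

Use 1/(1 - r) = Σ r^k on the denominator, then take the Cauchy product.
f(0) = 0
f′(0) = 1
f′′(0) = 3
f′′′(0) = 20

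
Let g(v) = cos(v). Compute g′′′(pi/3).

sqrt(3)/2

Apply the Taylor formula c_k = f^(k)(a)/k!.
The coefficient of (v - pi/3)^3 in the expansion is sqrt(3)/12, so g′′′(pi/3) = 3! * (sqrt(3)/12) = sqrt(3)/2.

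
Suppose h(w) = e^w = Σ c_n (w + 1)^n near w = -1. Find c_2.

Use the known series and substitute for the argument.

e^(-1)/2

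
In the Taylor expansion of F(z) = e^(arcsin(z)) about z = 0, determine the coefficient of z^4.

Plug the Maclaurin series of the inner function into that of the outer and collect terms.
F(0) = 1
F′(0) = 1
F′′(0) = 1
F′′′(0) = 2
F^(4)(0) = 5
Then c_k = F^(k)(0)/k! gives each Taylor coefficient.

5/24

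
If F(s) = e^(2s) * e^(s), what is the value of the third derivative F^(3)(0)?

27

Take the Cauchy product of the two expansions.
The coefficient of s^3 in the expansion is 9/2, so F′′′(0) = 3! * (9/2) = 27.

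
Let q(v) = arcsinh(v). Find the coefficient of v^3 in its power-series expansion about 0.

Compute the successive derivatives at the expansion point and divide by k!.
q(0) = 0
q′(0) = 1
q′′(0) = 0
q′′′(0) = -1
So c_3 = q′′′(0)/3! = -1/6.

-1/6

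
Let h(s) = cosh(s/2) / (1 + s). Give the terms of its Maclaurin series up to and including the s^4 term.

Multiply the two series term by term and collect like powers.
h(0) = 1
h′(0) = -1
h′′(0) = 9/4
h′′′(0) = -27/4
h^(4)(0) = 433/16

433*s^4/384 - 9*s^3/8 + 9*s^2/8 - s + 1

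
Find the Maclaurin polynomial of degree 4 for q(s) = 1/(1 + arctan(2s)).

16*s^4/3 - 16*s^3/3 + 4*s^2 - 2*s + 1

Let u equal the inner series; expand the outer function in u and truncate.
q(0) = 1
q′(0) = -2
q′′(0) = 8
q′′′(0) = -32
q^(4)(0) = 128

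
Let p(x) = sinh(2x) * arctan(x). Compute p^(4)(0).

16

Expand each factor separately, then convolve coefficients.
The coefficient of x^4 in the expansion is 2/3, so p^(4)(0) = 4! * (2/3) = 16.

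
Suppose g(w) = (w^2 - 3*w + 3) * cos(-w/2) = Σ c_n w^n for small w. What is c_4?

Shift and add copies of the series according to the polynomial's terms.
g(0) = 3
g′(0) = -3
g′′(0) = 5/4
g′′′(0) = 9/4
g^(4)(0) = -45/16
So c_4 = g^(4)(0)/4! = -15/128.

-15/128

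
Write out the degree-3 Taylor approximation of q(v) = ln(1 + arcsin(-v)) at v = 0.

-v^3/2 - v^2/2 - v

Compose series: expand the inner function first, then feed it into the outer expansion.
q(0) = 0
q′(0) = -1
q′′(0) = -1
q′′′(0) = -3
Then c_k = q^(k)(0)/k! gives each Taylor coefficient.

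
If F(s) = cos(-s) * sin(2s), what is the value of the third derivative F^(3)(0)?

Write out both Maclaurin series and multiply, keeping only the needed powers.
The coefficient of s^3 in the expansion is -7/3, so F′′′(0) = 3! * (-7/3) = -14.

-14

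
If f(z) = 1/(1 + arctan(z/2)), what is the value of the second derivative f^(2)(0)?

1/2

Compose series: expand the inner function first, then feed it into the outer expansion.
The coefficient of z^2 in the expansion is 1/4, so f′′(0) = 2! * (1/4) = 1/2.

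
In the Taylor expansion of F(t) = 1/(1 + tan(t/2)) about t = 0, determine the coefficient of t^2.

1/4

Substitute the inner expansion into the outer series and collect powers.
[t^0] = 1;  [t^1] = -1/2;  [t^2] = 1/4.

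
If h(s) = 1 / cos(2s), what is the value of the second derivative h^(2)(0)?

4

Invert the denominator's series and multiply.
The coefficient of s^2 in the expansion is 2, so h′′(0) = 2! * (2) = 4.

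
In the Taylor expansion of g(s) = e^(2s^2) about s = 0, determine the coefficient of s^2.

2

Use the known series and substitute for the argument.
g(0) = 1
g′(0) = 0
g′′(0) = 4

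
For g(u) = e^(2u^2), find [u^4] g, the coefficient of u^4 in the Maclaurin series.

Differentiate repeatedly and evaluate at the center.
g(0) = 1
g′(0) = 0
g′′(0) = 4
g′′′(0) = 0
g^(4)(0) = 48
So c_4 = g^(4)(0)/4! = 2.

2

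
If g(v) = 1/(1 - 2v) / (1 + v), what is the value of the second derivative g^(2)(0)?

Take the Cauchy product of the two expansions.
From the series, [v^2] g = 3; multiply by 2! = 2 to get 6.

6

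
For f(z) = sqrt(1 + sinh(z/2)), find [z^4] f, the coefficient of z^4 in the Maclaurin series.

Substitute the inner expansion into the outer series and collect powers.
[z^0] = 1;  [z^1] = 1/4;  [z^2] = -1/32;  [z^3] = 7/384;  [z^4] = -31/6144.
So c_4 = f^(4)(0)/4! = -31/6144.

-31/6144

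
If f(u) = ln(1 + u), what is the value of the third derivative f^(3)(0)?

2

Use the known series and substitute for the argument.
The coefficient of u^3 in the expansion is 1/3, so f′′′(0) = 3! * (1/3) = 2.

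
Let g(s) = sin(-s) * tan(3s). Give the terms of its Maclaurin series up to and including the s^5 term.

-17*s^4/2 - 3*s^2

Multiply the two series term by term and collect like powers.
g(0) = 0
g′(0) = 0
g′′(0) = -6
g′′′(0) = 0
g^(4)(0) = -204
g^(5)(0) = 0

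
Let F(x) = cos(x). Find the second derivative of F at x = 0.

-1

From the series, [x^2] F = -1/2; multiply by 2! = 2 to get -1.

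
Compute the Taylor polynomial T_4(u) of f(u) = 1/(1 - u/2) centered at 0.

u^4/16 + u^3/8 + u^2/4 + u/2 + 1

Compute the successive derivatives at the expansion point and divide by k!.
f(0) = 1
f′(0) = 1/2
f′′(0) = 1/2
f′′′(0) = 3/4
f^(4)(0) = 3/2
Then c_k = f^(k)(0)/k! gives each Taylor coefficient.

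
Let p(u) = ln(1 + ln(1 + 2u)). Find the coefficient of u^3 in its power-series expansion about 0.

28/3

Substitute the inner expansion into the outer series and collect powers.
p(0) = 0
p′(0) = 2
p′′(0) = -8
p′′′(0) = 56
The Taylor polynomial is Σ p^(k)(0)/k! · u^k.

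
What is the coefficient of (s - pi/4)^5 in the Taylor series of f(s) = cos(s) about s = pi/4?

-sqrt(2)/240

f(pi/4) = sqrt(2)/2
f′(pi/4) = -sqrt(2)/2
f′′(pi/4) = -sqrt(2)/2
f′′′(pi/4) = sqrt(2)/2
f^(4)(pi/4) = sqrt(2)/2
f^(5)(pi/4) = -sqrt(2)/2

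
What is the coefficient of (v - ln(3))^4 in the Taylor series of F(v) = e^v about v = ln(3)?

1/8

F(ln(3)) = 3
F′(ln(3)) = 3
F′′(ln(3)) = 3
F′′′(ln(3)) = 3
F^(4)(ln(3)) = 3
So c_4 = F^(4)(ln(3))/4! = 1/8.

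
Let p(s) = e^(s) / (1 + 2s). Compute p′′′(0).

-29

Write out both Maclaurin series and multiply, keeping only the needed powers.
From the series, [s^3] p = -29/6; multiply by 3! = 6 to get -29.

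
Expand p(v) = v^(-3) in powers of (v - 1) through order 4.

p(1) = 1
p′(1) = -3
p′′(1) = 12
p′′′(1) = -60
p^(4)(1) = 360

15*(v - 1)^4 - 10*(v - 1)^3 + 6*(v - 1)^2 - 3*(v - 1) + 1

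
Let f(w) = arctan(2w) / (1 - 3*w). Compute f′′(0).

Expand 1/(denominator) as a geometric series and multiply by the numerator's series.
From the series, [w^2] f = 6; multiply by 2! = 2 to get 12.

12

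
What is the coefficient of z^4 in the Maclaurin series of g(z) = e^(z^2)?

1/2

Use the known series and substitute for the argument.
[z^0] = 1;  [z^1] = 0;  [z^2] = 1;  [z^3] = 0;  [z^4] = 1/2.
So c_4 = g^(4)(0)/4! = 1/2.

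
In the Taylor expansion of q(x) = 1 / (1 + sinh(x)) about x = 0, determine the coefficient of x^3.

-7/6

Write 1/(1+u) = 1 - u + u^2 - u^3 + ... and substitute the series for u.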